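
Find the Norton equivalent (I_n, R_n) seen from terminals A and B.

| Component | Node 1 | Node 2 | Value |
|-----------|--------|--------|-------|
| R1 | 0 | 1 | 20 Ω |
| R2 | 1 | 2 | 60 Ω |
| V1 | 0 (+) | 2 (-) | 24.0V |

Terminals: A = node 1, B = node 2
Find the Thévenin equivalent first; then I_n = V_th/R_th and R_n = R_th.
Step 1 — V_th is the open-circuit voltage V_A - V_B (nothing connected across the terminals).
Nodal analysis, taking node 2 as the 0 V reference.
Source V1 fixes V_0 = 24 V.
KCL at each unknown node (sum of currents leaving = 0; resistances in Ω):
  Node 1: (V_1 - 24)/20 + (V_1 - 0)/60 = 0
Collecting terms: 0.06667 × V_1 = 1.2  =>  V_1 = 18 V
V_th = V_1 - V_2 = 18 - 0 = 18 V
Step 2 — R_th: zero the source — replace V1 by a short circuit (node 2 merges into node 0) — and find the resistance seen between A (node 1) and B (node 0).
Reduce the network between node 1 (A) and node 0 (B) by series/parallel combination:
  Rp1 = R1 ‖ R2 (parallel, both between nodes 0 and 1) = 1/(1/20 + 1/60) = 15 Ω
R_th = 15 Ω
I_n = V_th/R_th = 18/15 = 1.2 A, and R_n = R_th = 15 Ω

Final answer: I_n = 1.2 A, R_n = 15 Ω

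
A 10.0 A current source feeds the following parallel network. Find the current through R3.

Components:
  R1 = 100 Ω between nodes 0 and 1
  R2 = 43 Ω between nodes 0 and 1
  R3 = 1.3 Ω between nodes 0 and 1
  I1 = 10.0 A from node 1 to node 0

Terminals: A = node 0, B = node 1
All resistors sit directly between nodes 0 and 1, so they are in parallel and share one voltage V; the full source current 10 A splits among them.
1/R_par = 1/100 + 1/43 + 1/1.3 = 0.8025 S  =>  R_par = 1.246 Ω
V = I × R_par = 10 × 1.246 = 12.46 V
I_R3 = V/R3 = 12.46/1.3 = 9.586 A

Final answer: 9.586 A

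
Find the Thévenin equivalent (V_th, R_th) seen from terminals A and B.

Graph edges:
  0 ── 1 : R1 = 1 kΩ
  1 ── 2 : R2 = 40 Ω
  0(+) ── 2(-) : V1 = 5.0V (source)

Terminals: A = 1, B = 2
Step 1 — V_th is the open-circuit voltage V_A - V_B (nothing connected across the terminals).
Nodal analysis, taking node 2 as the 0 V reference.
Source V1 fixes V_0 = 5 V.
KCL at each unknown node (sum of currents leaving = 0; resistances in Ω):
  Node 1: (V_1 - 5)/1000 + (V_1 - 0)/40 = 0
Collecting terms: 0.026 × V_1 = 0.005  =>  V_1 = 0.1923 V
V_th = V_1 - V_2 = 0.1923 - 0 = 0.1923 V
Step 2 — R_th: zero the source — replace V1 by a short circuit (node 2 merges into node 0) — and find the resistance seen between A (node 1) and B (node 0).
Reduce the network between node 1 (A) and node 0 (B) by series/parallel combination:
  Rp1 = R1 ‖ R2 (parallel, both between nodes 0 and 1) = 1/(1/1000 + 1/40) = 38.46 Ω
R_th = 38.46 Ω

Final answer: V_th = 0.1923 V, R_th = 38.46 Ω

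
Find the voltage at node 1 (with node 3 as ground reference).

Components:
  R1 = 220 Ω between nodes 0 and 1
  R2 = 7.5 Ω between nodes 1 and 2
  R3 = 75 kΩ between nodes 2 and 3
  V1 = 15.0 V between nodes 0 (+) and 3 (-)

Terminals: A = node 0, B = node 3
Nodal analysis, taking node 3 as the 0 V reference.
Source V1 fixes V_0 = 15 V.
KCL at each unknown node (sum of currents leaving = 0; resistances in Ω):
  Node 1: (V_1 - 15)/220 + (V_1 - V_2)/7.5 = 0
  Node 2: (V_2 - V_1)/7.5 + (V_2 - 0)/75000 = 0
Collecting terms (coefficients in siemens):
  0.1379·V_1 - 0.1333·V_2 = 0.06818
  0.1333·V_2 - 0.1333·V_1 = 0
Determinant D = (0.1379)(0.1333) - (-0.1333)(-0.1333) = 0.0006079
V_1 = [(0.06818)(0.1333) - (-0.1333)(0)]/D = 14.96 V
V_2 = [(0.1379)(0) - (0.06818)(-0.1333)]/D = 14.95 V
The requested potential is V_1 = 14.96 V.

Final answer: V_1 = 14.96 V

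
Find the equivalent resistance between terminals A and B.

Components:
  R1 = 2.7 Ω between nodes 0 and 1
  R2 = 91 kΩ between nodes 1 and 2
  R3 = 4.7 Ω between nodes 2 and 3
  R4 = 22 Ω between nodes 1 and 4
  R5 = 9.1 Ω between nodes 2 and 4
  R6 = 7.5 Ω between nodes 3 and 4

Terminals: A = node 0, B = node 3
The network is not a plain series/parallel combination. Inject a 1 A test current into terminal A (node 0) and return it from terminal B (node 3); then R_eq = V_A / (1 A).
Nodal analysis, taking node 3 as the 0 V reference.
Current source I_test pushes 1 A into node 0 and draws it out of node 3.
KCL at each unknown node (sum of currents leaving = 0; resistances in Ω):
  Node 0: (V_0 - V_1)/2.7 - 1 = 0
  Node 1: (V_1 - V_0)/2.7 + (V_1 - V_2)/91000 + (V_1 - V_4)/22 = 0
  Node 2: (V_2 - V_1)/91000 + (V_2 - 0)/4.7 + (V_2 - V_4)/9.1 = 0
  Node 4: (V_4 - V_1)/22 + (V_4 - V_2)/9.1 + (V_4 - 0)/7.5 = 0
Collecting terms (coefficients in siemens):
  0.3704·V_0 - 0.3704·V_1 = 1
  0.4158·V_1 - 0.3704·V_0 - 0.00001099·V_2 - 0.04545·V_4 = 0
  0.3227·V_2 - 0.00001099·V_1 - 0.1099·V_4 = 0
  0.2887·V_4 - 0.04545·V_1 - 0.1099·V_2 = 0
Solving these 4 simultaneous equations (Gaussian elimination) gives:
  V_0 = 29.55 V, V_1 = 26.85 V, V_2 = 1.655 V, V_4 = 4.858 V
R_eq = V_0 / 1 A = 29.55 Ω

Final answer: 29.55 Ω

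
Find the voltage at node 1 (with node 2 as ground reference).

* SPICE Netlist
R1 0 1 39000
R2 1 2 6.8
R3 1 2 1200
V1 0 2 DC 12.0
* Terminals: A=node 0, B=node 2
Nodal analysis, taking node 2 as the 0 V reference.
Source V1 fixes V_0 = 12 V.
KCL at each unknown node (sum of currents leaving = 0; resistances in Ω):
  Node 1: (V_1 - 12)/39000 + (V_1 - 0)/6.8 + (V_1 - 0)/1200 = 0
Collecting terms: 0.1479 × V_1 = 0.0003077  =>  V_1 = 0.00208 V
The requested potential is V_1 = 0.00208 V.

Final answer: V_1 = 0.00208 V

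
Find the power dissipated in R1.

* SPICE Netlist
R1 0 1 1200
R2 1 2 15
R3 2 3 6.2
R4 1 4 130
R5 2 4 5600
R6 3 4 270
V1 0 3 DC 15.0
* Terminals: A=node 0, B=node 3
Nodal analysis, taking node 3 as the 0 V reference.
Source V1 fixes V_0 = 15 V.
KCL at each unknown node (sum of currents leaving = 0; resistances in Ω):
  Node 1: (V_1 - 15)/1200 + (V_1 - V_2)/15 + (V_1 - V_4)/130 = 0
  Node 2: (V_2 - V_1)/15 + (V_2 - 0)/6.2 + (V_2 - V_4)/5600 = 0
  Node 4: (V_4 - V_1)/130 + (V_4 - V_2)/5600 + (V_4 - 0)/270 = 0
Collecting terms (coefficients in siemens):
  0.07519·V_1 - 0.06667·V_2 - 0.007692·V_4 = 0.0125
  0.2281·V_2 - 0.06667·V_1 - 0.0001786·V_4 = 0
  0.01157·V_4 - 0.007692·V_1 - 0.0001786·V_2 = 0
Solving these 3 simultaneous equations (Gaussian elimination) gives:
  V_1 = 0.2474 V, V_2 = 0.07242 V, V_4 = 0.1655 V
I_R1 = (V_0 - V_1)/R1 = (15 - 0.2474)/1200 = 0.01229 A
P_R1 = I_R1² × R1 = (0.01229)² × 1200 = 0.1814 W

Final answer: 0.1814 W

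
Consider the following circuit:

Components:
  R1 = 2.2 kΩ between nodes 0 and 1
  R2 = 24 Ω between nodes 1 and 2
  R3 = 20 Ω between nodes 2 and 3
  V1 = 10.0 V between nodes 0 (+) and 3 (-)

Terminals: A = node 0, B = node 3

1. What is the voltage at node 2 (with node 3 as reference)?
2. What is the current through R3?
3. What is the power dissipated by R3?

Nodal analysis, taking node 3 as the 0 V reference.
Source V1 fixes V_0 = 10 V.
KCL at each unknown node (sum of currents leaving = 0; resistances in Ω):
  Node 1: (V_1 - 10)/2200 + (V_1 - V_2)/24 = 0
  Node 2: (V_2 - V_1)/24 + (V_2 - 0)/20 = 0
Collecting terms (coefficients in siemens):
  0.04212·V_1 - 0.04167·V_2 = 0.004545
  0.09167·V_2 - 0.04167·V_1 = 0
Determinant D = (0.04212)(0.09167) - (-0.04167)(-0.04167) = 0.002125
V_1 = [(0.004545)(0.09167) - (-0.04167)(0)]/D = 0.1961 V
V_2 = [(0.04212)(0) - (0.004545)(-0.04167)]/D = 0.08913 V
Part 1:
  Read off the nodal solution: V_2 = 0.08913 V
Part 2:
  I_R3 = (V_2 - V_3)/R3 = (0.08913 - 0)/20 = 0.004456 A
  Magnitude: I_R3 = 0.004456 A
Part 3:
  I_R3 = (V_2 - V_3)/R3 = (0.08913 - 0)/20 = 0.004456 A
  P_R3 = I_R3² × R3 = (0.004456)² × 20 = 0.0003972 W

Final answers:
1. V_2 = 0.08913 V
2. I_R3 = 0.004456 A
3. P_R3 = 0.0003972 W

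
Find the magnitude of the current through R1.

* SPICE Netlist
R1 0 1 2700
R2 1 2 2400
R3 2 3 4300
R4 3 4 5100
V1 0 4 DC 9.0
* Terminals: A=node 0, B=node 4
Nodal analysis, taking node 4 as the 0 V reference.
Source V1 fixes V_0 = 9 V.
KCL at each unknown node (sum of currents leaving = 0; resistances in Ω):
  Node 1: (V_1 - 9)/2700 + (V_1 - V_2)/2400 = 0
  Node 2: (V_2 - V_1)/2400 + (V_2 - V_3)/4300 = 0
  Node 3: (V_3 - V_2)/4300 + (V_3 - 0)/5100 = 0
Collecting terms (coefficients in siemens):
  0.000787·V_1 - 0.0004167·V_2 = 0.003333
  0.0006492·V_2 - 0.0004167·V_1 - 0.0002326·V_3 = 0
  0.0004286·V_3 - 0.0002326·V_2 = 0
Solving these 3 simultaneous equations (Gaussian elimination) gives:
  V_1 = 7.324 V, V_2 = 5.834 V, V_3 = 3.166 V
I_R1 = (V_0 - V_1)/R1 = (9 - 7.324)/2700 = 0.0006207 A
|I_R1| = 0.0006207 A

Final answer: |I_R1| = 0.0006207 A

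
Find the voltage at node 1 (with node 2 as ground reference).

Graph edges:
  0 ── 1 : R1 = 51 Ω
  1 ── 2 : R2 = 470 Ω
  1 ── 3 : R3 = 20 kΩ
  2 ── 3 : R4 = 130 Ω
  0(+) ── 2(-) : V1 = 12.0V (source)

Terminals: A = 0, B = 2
Nodal analysis, taking node 2 as the 0 V reference.
Source V1 fixes V_0 = 12 V.
KCL at each unknown node (sum of currents leaving = 0; resistances in Ω):
  Node 1: (V_1 - 12)/51 + (V_1 - 0)/470 + (V_1 - V_3)/20000 = 0
  Node 3: (V_3 - V_1)/20000 + (V_3 - 0)/130 = 0
Collecting terms (coefficients in siemens):
  0.02179·V_1 - 0.00005·V_3 = 0.2353
  0.007742·V_3 - 0.00005·V_1 = 0
Determinant D = (0.02179)(0.007742) - (-0.00005)(-0.00005) = 0.0001687
V_1 = [(0.2353)(0.007742) - (-0.00005)(0)]/D = 10.8 V
V_3 = [(0.02179)(0) - (0.2353)(-0.00005)]/D = 0.06975 V
The requested potential is V_1 = 10.8 V.

Final answer: V_1 = 10.8 V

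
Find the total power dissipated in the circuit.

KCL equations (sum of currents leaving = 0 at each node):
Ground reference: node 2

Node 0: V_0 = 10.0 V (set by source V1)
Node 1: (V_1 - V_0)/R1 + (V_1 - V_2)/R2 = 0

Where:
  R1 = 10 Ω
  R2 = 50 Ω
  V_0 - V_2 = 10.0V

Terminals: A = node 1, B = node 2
Nodal analysis, taking node 2 as the 0 V reference.
Source V1 fixes V_0 = 10 V.
KCL at each unknown node (sum of currents leaving = 0; resistances in Ω):
  Node 1: (V_1 - 10)/10 + (V_1 - 0)/50 = 0
Collecting terms: 0.12 × V_1 = 1  =>  V_1 = 8.333 V
Power in each resistor, P = (ΔV)²/R:
  P_R1 = (10 - 8.333)²/10 = 0.2778 W
  P_R2 = (8.333 - 0)²/50 = 1.389 W
P_total = P_R1 + P_R2 = 1.667 W

Final answer: 1.667 W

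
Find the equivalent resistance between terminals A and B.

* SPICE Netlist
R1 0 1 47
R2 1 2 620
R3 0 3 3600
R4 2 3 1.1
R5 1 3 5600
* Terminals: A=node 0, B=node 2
The network is not a plain series/parallel combination. Inject a 1 A test current into terminal A (node 0) and return it from terminal B (node 2); then R_eq = V_A / (1 A).
Nodal analysis, taking node 2 as the 0 V reference.
Current source I_test pushes 1 A into node 0 and draws it out of node 2.
KCL at each unknown node (sum of currents leaving = 0; resistances in Ω):
  Node 0: (V_0 - V_1)/47 + (V_0 - V_3)/3600 - 1 = 0
  Node 1: (V_1 - V_0)/47 + (V_1 - 0)/620 + (V_1 - V_3)/5600 = 0
  Node 3: (V_3 - V_0)/3600 + (V_3 - V_1)/5600 + (V_3 - 0)/1.1 = 0
Collecting terms (coefficients in siemens):
  0.02155·V_0 - 0.02128·V_1 - 0.0002778·V_3 = 1
  0.02307·V_1 - 0.02128·V_0 - 0.0001786·V_3 = 0
  0.9095·V_3 - 0.0002778·V_0 - 0.0001786·V_1 = 0
Solving these 3 simultaneous equations (Gaussian elimination) gives:
  V_0 = 518.2 V, V_1 = 477.9 V, V_3 = 0.2521 V
R_eq = V_0 / 1 A = 518.2 Ω

Final answer: 518.2 Ω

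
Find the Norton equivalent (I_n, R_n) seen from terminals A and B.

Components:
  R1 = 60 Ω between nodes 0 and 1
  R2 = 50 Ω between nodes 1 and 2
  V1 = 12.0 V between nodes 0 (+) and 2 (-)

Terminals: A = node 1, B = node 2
Find the Thévenin equivalent first; then I_n = V_th/R_th and R_n = R_th.
Step 1 — V_th is the open-circuit voltage V_A - V_B (nothing connected across the terminals).
Nodal analysis, taking node 2 as the 0 V reference.
Source V1 fixes V_0 = 12 V.
KCL at each unknown node (sum of currents leaving = 0; resistances in Ω):
  Node 1: (V_1 - 12)/60 + (V_1 - 0)/50 = 0
Collecting terms: 0.03667 × V_1 = 0.2  =>  V_1 = 5.455 V
V_th = V_1 - V_2 = 5.455 - 0 = 5.455 V
Step 2 — R_th: zero the source — replace V1 by a short circuit (node 2 merges into node 0) — and find the resistance seen between A (node 1) and B (node 0).
Reduce the network between node 1 (A) and node 0 (B) by series/parallel combination:
  Rp1 = R1 ‖ R2 (parallel, both between nodes 0 and 1) = 1/(1/60 + 1/50) = 27.27 Ω
R_th = 27.27 Ω
I_n = V_th/R_th = 5.455/27.27 = 0.2 A, and R_n = R_th = 27.27 Ω

Final answer: I_n = 0.2 A, R_n = 27.27 Ω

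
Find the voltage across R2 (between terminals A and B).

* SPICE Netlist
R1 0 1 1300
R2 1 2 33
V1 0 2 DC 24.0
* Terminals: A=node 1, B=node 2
R1 and R2 are in series across V1 (node 0 → node 1 → node 2), and the output A–B is taken across R2, so this is a voltage divider.
Series current: I = V1/(R1 + R2) = 24/(1300 + 33) = 24/1333 = 0.018 A
V_R2 = I × R2 = V1 × R2/(R1 + R2) = 24 × 33/1333 = 0.5941 V

Final answer: 0.5941 V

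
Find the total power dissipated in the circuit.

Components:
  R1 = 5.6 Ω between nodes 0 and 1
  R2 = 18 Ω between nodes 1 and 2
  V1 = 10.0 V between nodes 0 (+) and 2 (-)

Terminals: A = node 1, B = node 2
Nodal analysis, taking node 2 as the 0 V reference.
Source V1 fixes V_0 = 10 V.
KCL at each unknown node (sum of currents leaving = 0; resistances in Ω):
  Node 1: (V_1 - 10)/5.6 + (V_1 - 0)/18 = 0
Collecting terms: 0.2341 × V_1 = 1.786  =>  V_1 = 7.627 V
Power in each resistor, P = (ΔV)²/R:
  P_R1 = (10 - 7.627)²/5.6 = 1.005 W
  P_R2 = (7.627 - 0)²/18 = 3.232 W
P_total = P_R1 + P_R2 = 4.237 W

Final answer: 4.237 W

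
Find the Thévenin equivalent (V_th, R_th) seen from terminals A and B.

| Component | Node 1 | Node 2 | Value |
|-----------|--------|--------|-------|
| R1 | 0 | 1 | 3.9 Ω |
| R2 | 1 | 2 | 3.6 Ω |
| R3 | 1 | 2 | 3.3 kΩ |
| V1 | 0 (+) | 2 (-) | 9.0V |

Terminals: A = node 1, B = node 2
Step 1 — V_th is the open-circuit voltage V_A - V_B (nothing connected across the terminals).
Nodal analysis, taking node 2 as the 0 V reference.
Source V1 fixes V_0 = 9 V.
KCL at each unknown node (sum of currents leaving = 0; resistances in Ω):
  Node 1: (V_1 - 9)/3.9 + (V_1 - 0)/3.6 + (V_1 - 0)/3300 = 0
Collecting terms: 0.5345 × V_1 = 2.308  =>  V_1 = 4.318 V
V_th = V_1 - V_2 = 4.318 - 0 = 4.318 V
Step 2 — R_th: zero the source — replace V1 by a short circuit (node 2 merges into node 0) — and find the resistance seen between A (node 1) and B (node 0).
Reduce the network between node 1 (A) and node 0 (B) by series/parallel combination:
  Rp1 = R1 ‖ R2 ‖ R3 (parallel, all between nodes 0 and 1) = 1/(1/3.9 + 1/3.6 + 1/3300) = 1.871 Ω
R_th = 1.871 Ω

Final answer: V_th = 4.318 V, R_th = 1.871 Ω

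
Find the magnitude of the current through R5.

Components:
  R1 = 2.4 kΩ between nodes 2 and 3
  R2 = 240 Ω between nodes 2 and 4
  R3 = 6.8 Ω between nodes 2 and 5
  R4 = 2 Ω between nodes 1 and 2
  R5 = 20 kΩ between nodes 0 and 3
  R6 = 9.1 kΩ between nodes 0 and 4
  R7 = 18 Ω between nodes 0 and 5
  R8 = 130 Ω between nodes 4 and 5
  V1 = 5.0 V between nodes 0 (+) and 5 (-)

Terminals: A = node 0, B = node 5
Nodal analysis, taking node 5 as the 0 V reference.
Source V1 fixes V_0 = 5 V.
KCL at each unknown node (sum of currents leaving = 0; resistances in Ω):
  Node 1: (V_1 - V_2)/2 = 0
  Node 2: (V_2 - V_3)/2400 + (V_2 - V_4)/240 + (V_2 - 0)/6.8 + (V_2 - V_1)/2 = 0
  Node 3: (V_3 - V_2)/2400 + (V_3 - 5)/20000 = 0
  Node 4: (V_4 - V_2)/240 + (V_4 - 5)/9100 + (V_4 - 0)/130 = 0
Collecting terms (coefficients in siemens):
  0.5·V_1 - 0.5·V_2 = 0
  0.6516·V_2 - 0.5·V_1 - 0.0004167·V_3 - 0.004167·V_4 = 0
  0.0004667·V_3 - 0.0004167·V_2 = 0.00025
  0.01197·V_4 - 0.004167·V_2 = 0.0005495
Solving these 4 simultaneous equations (Gaussian elimination) gives:
  V_1 = 0.002767 V, V_2 = 0.002767 V, V_3 = 0.5382 V, V_4 = 0.04687 V
I_R5 = (V_0 - V_3)/R5 = (5 - 0.5382)/20000 = 0.0002231 A
|I_R5| = 0.0002231 A

Final answer: |I_R5| = 0.0002231 A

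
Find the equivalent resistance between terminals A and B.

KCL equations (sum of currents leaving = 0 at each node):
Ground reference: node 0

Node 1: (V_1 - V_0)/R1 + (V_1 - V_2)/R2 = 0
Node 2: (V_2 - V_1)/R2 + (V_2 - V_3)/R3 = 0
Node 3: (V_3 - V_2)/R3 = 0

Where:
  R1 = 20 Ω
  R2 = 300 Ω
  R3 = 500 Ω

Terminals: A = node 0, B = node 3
Reduce the network between node 0 (A) and node 3 (B) by series/parallel combination:
  Rs1 = R1 + R2 (series, joined only at node 1) = 20 + 300 = 320 Ω
  Rs2 = R3 + Rs1 (series, joined only at node 2) = 500 + 320 = 820 Ω
R_eq = 820 Ω

Final answer: 820 Ω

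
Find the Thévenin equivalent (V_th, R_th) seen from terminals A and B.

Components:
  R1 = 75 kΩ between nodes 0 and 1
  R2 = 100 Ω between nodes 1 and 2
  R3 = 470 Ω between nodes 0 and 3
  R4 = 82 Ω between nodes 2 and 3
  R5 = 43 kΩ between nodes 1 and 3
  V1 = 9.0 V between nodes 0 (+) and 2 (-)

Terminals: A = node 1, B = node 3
Step 1 — V_th is the open-circuit voltage V_A - V_B (nothing connected across the terminals).
Nodal analysis, taking node 2 as the 0 V reference.
Source V1 fixes V_0 = 9 V.
KCL at each unknown node (sum of currents leaving = 0; resistances in Ω):
  Node 1: (V_1 - 9)/75000 + (V_1 - 0)/100 + (V_1 - V_3)/43000 = 0
  Node 3: (V_3 - 9)/470 + (V_3 - 0)/82 + (V_3 - V_1)/43000 = 0
Collecting terms (coefficients in siemens):
  0.01004·V_1 - 0.00002326·V_3 = 0.00012
  0.01435·V_3 - 0.00002326·V_1 = 0.01915
Determinant D = (0.01004)(0.01435) - (-0.00002326)(-0.00002326) = 0.000144
V_1 = [(0.00012)(0.01435) - (-0.00002326)(0.01915)]/D = 0.01505 V
V_3 = [(0.01004)(0.01915) - (0.00012)(-0.00002326)]/D = 1.335 V
V_th = V_1 - V_3 = 0.01505 - 1.335 = -1.32 V
Step 2 — R_th: zero the source — replace V1 by a short circuit (node 2 merges into node 0) — and find the resistance seen between A (node 1) and B (node 3).
Reduce the network between node 1 (A) and node 3 (B) by series/parallel combination:
  Rp1 = R1 ‖ R2 (parallel, both between nodes 0 and 1) = 1/(1/75000 + 1/100) = 99.87 Ω
  Rp2 = R3 ‖ R4 (parallel, both between nodes 0 and 3) = 1/(1/470 + 1/82) = 69.82 Ω
  Rs1 = Rp1 + Rp2 (series, joined only at node 0) = 99.87 + 69.82 = 169.7 Ω
  Rp3 = R5 ‖ Rs1 (parallel, both between nodes 1 and 3) = 1/(1/43000 + 1/169.7) = 169 Ω
R_th = 169 Ω

Final answer: V_th = -1.32 V, R_th = 169 Ω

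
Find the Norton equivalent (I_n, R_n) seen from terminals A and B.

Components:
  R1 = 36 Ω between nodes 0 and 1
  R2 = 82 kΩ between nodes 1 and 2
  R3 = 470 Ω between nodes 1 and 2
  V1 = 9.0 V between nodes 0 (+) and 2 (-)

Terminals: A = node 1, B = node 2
Find the Thévenin equivalent first; then I_n = V_th/R_th and R_n = R_th.
Step 1 — V_th is the open-circuit voltage V_A - V_B (nothing connected across the terminals).
Nodal analysis, taking node 2 as the 0 V reference.
Source V1 fixes V_0 = 9 V.
KCL at each unknown node (sum of currents leaving = 0; resistances in Ω):
  Node 1: (V_1 - 9)/36 + (V_1 - 0)/82000 + (V_1 - 0)/470 = 0
Collecting terms: 0.02992 × V_1 = 0.25  =>  V_1 = 8.356 V
V_th = V_1 - V_2 = 8.356 - 0 = 8.356 V
Step 2 — R_th: zero the source — replace V1 by a short circuit (node 2 merges into node 0) — and find the resistance seen between A (node 1) and B (node 0).
Reduce the network between node 1 (A) and node 0 (B) by series/parallel combination:
  Rp1 = R1 ‖ R2 ‖ R3 (parallel, all between nodes 0 and 1) = 1/(1/36 + 1/82000 + 1/470) = 33.43 Ω
R_th = 33.43 Ω
I_n = V_th/R_th = 8.356/33.43 = 0.25 A, and R_n = R_th = 33.43 Ω

Final answer: I_n = 0.25 A, R_n = 33.43 Ω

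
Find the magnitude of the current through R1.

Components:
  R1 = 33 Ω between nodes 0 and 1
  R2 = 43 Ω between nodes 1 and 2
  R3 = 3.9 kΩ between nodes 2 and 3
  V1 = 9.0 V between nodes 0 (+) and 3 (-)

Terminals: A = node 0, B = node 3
Nodal analysis, taking node 3 as the 0 V reference.
Source V1 fixes V_0 = 9 V.
KCL at each unknown node (sum of currents leaving = 0; resistances in Ω):
  Node 1: (V_1 - 9)/33 + (V_1 - V_2)/43 = 0
  Node 2: (V_2 - V_1)/43 + (V_2 - 0)/3900 = 0
Collecting terms (coefficients in siemens):
  0.05356·V_1 - 0.02326·V_2 = 0.2727
  0.02351·V_2 - 0.02326·V_1 = 0
Determinant D = (0.05356)(0.02351) - (-0.02326)(-0.02326) = 0.0007185
V_1 = [(0.2727)(0.02351) - (-0.02326)(0)]/D = 8.925 V
V_2 = [(0.05356)(0) - (0.2727)(-0.02326)]/D = 8.828 V
I_R1 = (V_0 - V_1)/R1 = (9 - 8.925)/33 = 0.002264 A
|I_R1| = 0.002264 A

Final answer: |I_R1| = 0.002264 A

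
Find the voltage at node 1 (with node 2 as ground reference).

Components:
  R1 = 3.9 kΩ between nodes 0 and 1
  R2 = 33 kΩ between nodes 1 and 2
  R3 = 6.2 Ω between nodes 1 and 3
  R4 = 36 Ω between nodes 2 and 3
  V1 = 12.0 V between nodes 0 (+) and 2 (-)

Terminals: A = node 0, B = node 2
Nodal analysis, taking node 2 as the 0 V reference.
Source V1 fixes V_0 = 12 V.
KCL at each unknown node (sum of currents leaving = 0; resistances in Ω):
  Node 1: (V_1 - 12)/3900 + (V_1 - 0)/33000 + (V_1 - V_3)/6.2 = 0
  Node 3: (V_3 - V_1)/6.2 + (V_3 - 0)/36 = 0
Collecting terms (coefficients in siemens):
  0.1616·V_1 - 0.1613·V_3 = 0.003077
  0.1891·V_3 - 0.1613·V_1 = 0
Determinant D = (0.1616)(0.1891) - (-0.1613)(-0.1613) = 0.004534
V_1 = [(0.003077)(0.1891) - (-0.1613)(0)]/D = 0.1283 V
V_3 = [(0.1616)(0) - (0.003077)(-0.1613)]/D = 0.1094 V
The requested potential is V_1 = 0.1283 V.

Final answer: V_1 = 0.1283 V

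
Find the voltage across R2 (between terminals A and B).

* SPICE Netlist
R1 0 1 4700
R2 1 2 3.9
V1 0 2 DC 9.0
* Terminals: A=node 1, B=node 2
R1 and R2 are in series across V1 (node 0 → node 1 → node 2), and the output A–B is taken across R2, so this is a voltage divider.
Series current: I = V1/(R1 + R2) = 9/(4700 + 3.9) = 9/4704 = 0.001913 A
V_R2 = I × R2 = V1 × R2/(R1 + R2) = 9 × 3.9/4704 = 0.007462 V

Final answer: 0.007462 V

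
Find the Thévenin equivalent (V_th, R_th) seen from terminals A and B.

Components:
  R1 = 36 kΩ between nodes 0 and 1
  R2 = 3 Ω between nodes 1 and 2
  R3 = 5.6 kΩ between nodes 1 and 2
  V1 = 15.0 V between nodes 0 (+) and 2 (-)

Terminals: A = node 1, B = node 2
Step 1 — V_th is the open-circuit voltage V_A - V_B (nothing connected across the terminals).
Nodal analysis, taking node 2 as the 0 V reference.
Source V1 fixes V_0 = 15 V.
KCL at each unknown node (sum of currents leaving = 0; resistances in Ω):
  Node 1: (V_1 - 15)/36000 + (V_1 - 0)/3 + (V_1 - 0)/5600 = 0
Collecting terms: 0.3335 × V_1 = 0.0004167  =>  V_1 = 0.001249 V
V_th = V_1 - V_2 = 0.001249 - 0 = 0.001249 V
Step 2 — R_th: zero the source — replace V1 by a short circuit (node 2 merges into node 0) — and find the resistance seen between A (node 1) and B (node 0).
Reduce the network between node 1 (A) and node 0 (B) by series/parallel combination:
  Rp1 = R1 ‖ R2 ‖ R3 (parallel, all between nodes 0 and 1) = 1/(1/36000 + 1/3 + 1/5600) = 2.998 Ω
R_th = 2.998 Ω

Final answer: V_th = 0.001249 V, R_th = 2.998 Ω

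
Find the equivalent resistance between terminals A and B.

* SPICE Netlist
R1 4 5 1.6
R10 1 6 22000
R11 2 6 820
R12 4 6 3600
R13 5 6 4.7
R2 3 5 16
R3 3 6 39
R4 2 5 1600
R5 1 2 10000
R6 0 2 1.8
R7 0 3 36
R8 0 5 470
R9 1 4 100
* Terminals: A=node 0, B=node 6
The network is not a plain series/parallel combination. Inject a 1 A test current into terminal A (node 0) and return it from terminal B (node 6); then R_eq = V_A / (1 A).
Nodal analysis, taking node 6 as the 0 V reference.
Current source I_test pushes 1 A into node 0 and draws it out of node 6.
KCL at each unknown node (sum of currents leaving = 0; resistances in Ω):
  Node 0: (V_0 - V_2)/1.8 + (V_0 - V_3)/36 + (V_0 - V_5)/470 - 1 = 0
  Node 1: (V_1 - V_2)/10000 + (V_1 - V_4)/100 + (V_1 - 0)/22000 = 0
  Node 2: (V_2 - V_0)/1.8 + (V_2 - V_1)/10000 + (V_2 - V_5)/1600 + (V_2 - 0)/820 = 0
  Node 3: (V_3 - V_0)/36 + (V_3 - V_5)/16 + (V_3 - 0)/39 = 0
  Node 4: (V_4 - V_1)/100 + (V_4 - V_5)/1.6 + (V_4 - 0)/3600 = 0
  Node 5: (V_5 - V_0)/470 + (V_5 - V_2)/1600 + (V_5 - V_3)/16 + (V_5 - V_4)/1.6 + (V_5 - 0)/4.7 = 0
Collecting terms (coefficients in siemens):
  0.5855·V_0 - 0.5556·V_2 - 0.02778·V_3 - 0.002128·V_5 = 1
  0.01015·V_1 - 0.0001·V_2 - 0.01·V_4 = 0
  0.5575·V_2 - 0.5556·V_0 - 0.0001·V_1 - 0.000625·V_5 = 0
  0.1159·V_3 - 0.02778·V_0 - 0.0625·V_5 = 0
  0.6353·V_4 - 0.01·V_1 - 0.625·V_5 = 0
  0.903·V_5 - 0.002128·V_0 - 0.000625·V_2 - 0.0625·V_3 - 0.625·V_4 = 0
Solving these 6 simultaneous equations (Gaussian elimination) gives:
  V_0 = 41.86 V, V_1 = 3.421 V, V_2 = 41.72 V, V_3 = 11.68 V
  V_4 = 3.054 V, V_5 = 3.049 V
R_eq = V_0 / 1 A = 41.86 Ω

Final answer: 41.86 Ω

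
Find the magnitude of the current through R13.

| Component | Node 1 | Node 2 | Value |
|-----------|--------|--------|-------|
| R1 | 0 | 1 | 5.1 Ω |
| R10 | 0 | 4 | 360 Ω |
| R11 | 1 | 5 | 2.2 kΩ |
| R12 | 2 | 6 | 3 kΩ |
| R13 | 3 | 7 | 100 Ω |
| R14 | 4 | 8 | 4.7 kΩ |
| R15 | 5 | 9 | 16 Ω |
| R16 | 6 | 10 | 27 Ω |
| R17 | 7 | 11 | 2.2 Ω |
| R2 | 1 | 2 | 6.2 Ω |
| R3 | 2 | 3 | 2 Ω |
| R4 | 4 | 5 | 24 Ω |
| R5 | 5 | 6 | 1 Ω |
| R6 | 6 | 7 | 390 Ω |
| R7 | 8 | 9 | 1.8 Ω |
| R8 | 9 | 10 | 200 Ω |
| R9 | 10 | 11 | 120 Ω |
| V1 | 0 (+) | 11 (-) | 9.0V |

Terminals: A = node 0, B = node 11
Nodal analysis, taking node 11 as the 0 V reference.
Source V1 fixes V_0 = 9 V.
KCL at each unknown node (sum of currents leaving = 0; resistances in Ω):
  Node 1: (V_1 - 9)/5.1 + (V_1 - V_2)/6.2 + (V_1 - V_5)/2200 = 0
  Node 2: (V_2 - V_1)/6.2 + (V_2 - V_3)/2 + (V_2 - V_6)/3000 = 0
  Node 3: (V_3 - V_2)/2 + (V_3 - V_7)/100 = 0
  Node 4: (V_4 - V_5)/24 + (V_4 - 9)/360 + (V_4 - V_8)/4700 = 0
  Node 5: (V_5 - V_4)/24 + (V_5 - V_6)/1 + (V_5 - V_1)/2200 + (V_5 - V_9)/16 = 0
  Node 6: (V_6 - V_5)/1 + (V_6 - V_7)/390 + (V_6 - V_2)/3000 + (V_6 - V_10)/27 = 0
  Node 7: (V_7 - V_6)/390 + (V_7 - V_3)/100 + (V_7 - 0)/2.2 = 0
  Node 8: (V_8 - V_9)/1.8 + (V_8 - V_4)/4700 = 0
  Node 9: (V_9 - V_8)/1.8 + (V_9 - V_10)/200 + (V_9 - V_5)/16 = 0
  Node 10: (V_10 - V_9)/200 + (V_10 - 0)/120 + (V_10 - V_6)/27 = 0
Collecting terms (coefficients in siemens):
  0.3578·V_1 - 0.1613·V_2 - 0.0004545·V_5 = 1.765
  0.6616·V_2 - 0.1613·V_1 - 0.5·V_3 - 0.0003333·V_6 = 0
  0.51·V_3 - 0.5·V_2 - 0.01·V_7 = 0
  0.04466·V_4 - 0.04167·V_5 - 0.0002128·V_8 = 0.025
  1.105·V_5 - 0.0004545·V_1 - 0.04167·V_4 - 1·V_6 - 0.0625·V_9 = 0
  1.04·V_6 - 0.0003333·V_2 - 1·V_5 - 0.002564·V_7 - 0.03704·V_10 = 0
  0.4671·V_7 - 0.01·V_3 - 0.002564·V_6 = 0
  0.5558·V_8 - 0.0002128·V_4 - 0.5556·V_9 = 0
  0.6231·V_9 - 0.0625·V_5 - 0.5556·V_8 - 0.005·V_10 = 0
  0.05037·V_10 - 0.03704·V_6 - 0.005·V_9 = 0
Solving these 10 simultaneous equations (Gaussian elimination) gives:
  V_1 = 8.581 V, V_2 = 8.088 V, V_3 = 7.933 V, V_4 = 2.789 V
  V_5 = 2.378 V, V_6 = 2.359 V, V_7 = 0.1828 V, V_8 = 2.349 V
  V_9 = 2.349 V, V_10 = 1.968 V
I_R13 = (V_3 - V_7)/R13 = (7.933 - 0.1828)/100 = 0.0775 A
|I_R13| = 0.0775 A

Final answer: |I_R13| = 0.0775 A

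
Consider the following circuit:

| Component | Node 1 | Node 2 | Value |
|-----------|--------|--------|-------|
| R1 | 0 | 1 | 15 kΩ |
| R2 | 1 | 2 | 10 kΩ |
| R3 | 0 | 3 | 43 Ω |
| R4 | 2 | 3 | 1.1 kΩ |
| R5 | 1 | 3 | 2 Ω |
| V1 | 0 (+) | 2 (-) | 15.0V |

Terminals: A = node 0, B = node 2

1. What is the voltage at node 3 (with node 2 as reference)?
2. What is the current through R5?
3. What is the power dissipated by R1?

Nodal analysis, taking node 2 as the 0 V reference.
Source V1 fixes V_0 = 15 V.
KCL at each unknown node (sum of currents leaving = 0; resistances in Ω):
  Node 1: (V_1 - 15)/15000 + (V_1 - 0)/10000 + (V_1 - V_3)/2 = 0
  Node 3: (V_3 - 15)/43 + (V_3 - 0)/1100 + (V_3 - V_1)/2 = 0
Collecting terms (coefficients in siemens):
  0.5002·V_1 - 0.5·V_3 = 0.001
  0.5242·V_3 - 0.5·V_1 = 0.3488
Determinant D = (0.5002)(0.5242) - (-0.5)(-0.5) = 0.01217
V_1 = [(0.001)(0.5242) - (-0.5)(0.3488)]/D = 14.38 V
V_3 = [(0.5002)(0.3488) - (0.001)(-0.5)]/D = 14.38 V
Part 1:
  Read off the nodal solution: V_3 = 14.38 V
Part 2:
  I_R5 = (V_1 - V_3)/R5 = (14.38 - 14.38)/2 = -0.001396 A
  Magnitude: I_R5 = 0.001396 A
Part 3:
  I_R1 = (V_0 - V_1)/R1 = (15 - 14.38)/15000 = 0.00004166 A
  P_R1 = I_R1² × R1 = (0.00004166)² × 15000 = 0.00002603 W

Final answers:
1. V_3 = 14.38 V
2. I_R5 = 0.001396 A
3. P_R1 = 2.603e-05 W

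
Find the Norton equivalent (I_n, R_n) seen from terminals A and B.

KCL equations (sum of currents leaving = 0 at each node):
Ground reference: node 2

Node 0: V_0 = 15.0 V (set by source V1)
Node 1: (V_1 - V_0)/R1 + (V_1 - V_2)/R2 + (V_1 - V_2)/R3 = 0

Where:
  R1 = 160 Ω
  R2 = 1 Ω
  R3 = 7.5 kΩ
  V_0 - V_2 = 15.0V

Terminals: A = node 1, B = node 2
Find the Thévenin equivalent first; then I_n = V_th/R_th and R_n = R_th.
Step 1 — V_th is the open-circuit voltage V_A - V_B (nothing connected across the terminals).
Nodal analysis, taking node 2 as the 0 V reference.
Source V1 fixes V_0 = 15 V.
KCL at each unknown node (sum of currents leaving = 0; resistances in Ω):
  Node 1: (V_1 - 15)/160 + (V_1 - 0)/1 + (V_1 - 0)/7500 = 0
Collecting terms: 1.006 × V_1 = 0.09375  =>  V_1 = 0.09316 V
V_th = V_1 - V_2 = 0.09316 - 0 = 0.09316 V
Step 2 — R_th: zero the source — replace V1 by a short circuit (node 2 merges into node 0) — and find the resistance seen between A (node 1) and B (node 0).
Reduce the network between node 1 (A) and node 0 (B) by series/parallel combination:
  Rp1 = R1 ‖ R2 ‖ R3 (parallel, all between nodes 0 and 1) = 1/(1/160 + 1/1 + 1/7500) = 0.9937 Ω
R_th = 0.9937 Ω
I_n = V_th/R_th = 0.09316/0.9937 = 0.09375 A, and R_n = R_th = 0.9937 Ω

Final answer: I_n = 0.09375 A, R_n = 0.9937 Ω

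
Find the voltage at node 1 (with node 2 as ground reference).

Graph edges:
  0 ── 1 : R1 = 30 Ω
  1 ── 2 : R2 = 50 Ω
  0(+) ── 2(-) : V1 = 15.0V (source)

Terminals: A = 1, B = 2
Nodal analysis, taking node 2 as the 0 V reference.
Source V1 fixes V_0 = 15 V.
KCL at each unknown node (sum of currents leaving = 0; resistances in Ω):
  Node 1: (V_1 - 15)/30 + (V_1 - 0)/50 = 0
Collecting terms: 0.05333 × V_1 = 0.5  =>  V_1 = 9.375 V
The requested potential is V_1 = 9.375 V.

Final answer: V_1 = 9.375 V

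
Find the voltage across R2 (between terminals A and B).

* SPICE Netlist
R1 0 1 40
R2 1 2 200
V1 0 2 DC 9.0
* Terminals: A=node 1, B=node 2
R1 and R2 are in series across V1 (node 0 → node 1 → node 2), and the output A–B is taken across R2, so this is a voltage divider.
Series current: I = V1/(R1 + R2) = 9/(40 + 200) = 9/240 = 0.0375 A
V_R2 = I × R2 = V1 × R2/(R1 + R2) = 9 × 200/240 = 7.5 V

Final answer: 7.5 V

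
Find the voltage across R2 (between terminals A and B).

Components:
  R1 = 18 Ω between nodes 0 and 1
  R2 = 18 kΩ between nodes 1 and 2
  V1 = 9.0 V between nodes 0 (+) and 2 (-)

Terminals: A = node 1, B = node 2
R1 and R2 are in series across V1 (node 0 → node 1 → node 2), and the output A–B is taken across R2, so this is a voltage divider.
Series current: I = V1/(R1 + R2) = 9/(18 + 18000) = 9/18020 = 0.0004995 A
V_R2 = I × R2 = V1 × R2/(R1 + R2) = 9 × 18000/18020 = 8.991 V

Final answer: 8.991 V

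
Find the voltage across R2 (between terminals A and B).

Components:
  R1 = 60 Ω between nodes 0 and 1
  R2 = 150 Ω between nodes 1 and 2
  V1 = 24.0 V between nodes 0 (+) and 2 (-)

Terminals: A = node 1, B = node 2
R1 and R2 are in series across V1 (node 0 → node 1 → node 2), and the output A–B is taken across R2, so this is a voltage divider.
Series current: I = V1/(R1 + R2) = 24/(60 + 150) = 24/210 = 0.1143 A
V_R2 = I × R2 = V1 × R2/(R1 + R2) = 24 × 150/210 = 17.14 V

Final answer: 17.14 V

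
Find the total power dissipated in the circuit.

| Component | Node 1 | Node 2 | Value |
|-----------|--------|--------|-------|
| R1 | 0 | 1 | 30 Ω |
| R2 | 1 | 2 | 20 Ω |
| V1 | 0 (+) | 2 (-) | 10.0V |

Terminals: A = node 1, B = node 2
Nodal analysis, taking node 2 as the 0 V reference.
Source V1 fixes V_0 = 10 V.
KCL at each unknown node (sum of currents leaving = 0; resistances in Ω):
  Node 1: (V_1 - 10)/30 + (V_1 - 0)/20 = 0
Collecting terms: 0.08333 × V_1 = 0.3333  =>  V_1 = 4 V
Power in each resistor, P = (ΔV)²/R:
  P_R1 = (10 - 4)²/30 = 1.2 W
  P_R2 = (4 - 0)²/20 = 0.8 W
P_total = P_R1 + P_R2 = 2 W

Final answer: 2 W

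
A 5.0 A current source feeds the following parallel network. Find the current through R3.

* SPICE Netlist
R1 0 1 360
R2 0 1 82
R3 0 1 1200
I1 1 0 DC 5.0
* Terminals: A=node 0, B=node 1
All resistors sit directly between nodes 0 and 1, so they are in parallel and share one voltage V; the full source current 5 A splits among them.
1/R_par = 1/360 + 1/82 + 1/1200 = 0.01581 S  =>  R_par = 63.27 Ω
V = I × R_par = 5 × 63.27 = 316.3 V
I_R3 = V/R3 = 316.3/1200 = 0.2636 A

Final answer: 0.2636 A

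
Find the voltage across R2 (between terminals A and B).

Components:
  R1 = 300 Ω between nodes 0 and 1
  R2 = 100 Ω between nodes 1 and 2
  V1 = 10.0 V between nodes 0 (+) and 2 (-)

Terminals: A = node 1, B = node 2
R1 and R2 are in series across V1 (node 0 → node 1 → node 2), and the output A–B is taken across R2, so this is a voltage divider.
Series current: I = V1/(R1 + R2) = 10/(300 + 100) = 10/400 = 0.025 A
V_R2 = I × R2 = V1 × R2/(R1 + R2) = 10 × 100/400 = 2.5 V

Final answer: 2.5 V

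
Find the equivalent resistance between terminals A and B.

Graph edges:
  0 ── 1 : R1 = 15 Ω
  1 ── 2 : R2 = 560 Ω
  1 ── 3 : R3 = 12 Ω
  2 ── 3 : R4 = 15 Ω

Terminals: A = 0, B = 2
Reduce the network between node 0 (A) and node 2 (B) by series/parallel combination:
  Rs1 = R3 + R4 (series, joined only at node 3) = 12 + 15 = 27 Ω
  Rp1 = R2 ‖ Rs1 (parallel, both between nodes 1 and 2) = 1/(1/560 + 1/27) = 25.76 Ω
  Rs2 = R1 + Rp1 (series, joined only at node 1) = 15 + 25.76 = 40.76 Ω
R_eq = 40.76 Ω

Final answer: 40.76 Ω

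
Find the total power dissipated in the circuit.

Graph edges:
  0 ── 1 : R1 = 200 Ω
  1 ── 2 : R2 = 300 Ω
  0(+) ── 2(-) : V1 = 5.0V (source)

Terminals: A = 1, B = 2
Nodal analysis, taking node 2 as the 0 V reference.
Source V1 fixes V_0 = 5 V.
KCL at each unknown node (sum of currents leaving = 0; resistances in Ω):
  Node 1: (V_1 - 5)/200 + (V_1 - 0)/300 = 0
Collecting terms: 0.008333 × V_1 = 0.025  =>  V_1 = 3 V
Power in each resistor, P = (ΔV)²/R:
  P_R1 = (5 - 3)²/200 = 0.02 W
  P_R2 = (3 - 0)²/300 = 0.03 W
P_total = P_R1 + P_R2 = 0.05 W

Final answer: 0.05 W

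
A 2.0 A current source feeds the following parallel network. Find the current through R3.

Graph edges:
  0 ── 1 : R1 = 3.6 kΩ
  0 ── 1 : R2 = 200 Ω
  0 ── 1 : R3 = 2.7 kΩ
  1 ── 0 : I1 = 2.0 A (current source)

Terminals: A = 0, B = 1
All resistors sit directly between nodes 0 and 1, so they are in parallel and share one voltage V; the full source current 2 A splits among them.
1/R_par = 1/3600 + 1/200 + 1/2700 = 0.005648 S  =>  R_par = 177 Ω
V = I × R_par = 2 × 177 = 354.1 V
I_R3 = V/R3 = 354.1/2700 = 0.1311 A

Final answer: 0.1311 A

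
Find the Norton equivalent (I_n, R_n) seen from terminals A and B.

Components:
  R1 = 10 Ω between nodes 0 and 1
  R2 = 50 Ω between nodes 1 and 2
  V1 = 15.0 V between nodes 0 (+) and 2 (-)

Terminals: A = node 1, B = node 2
Find the Thévenin equivalent first; then I_n = V_th/R_th and R_n = R_th.
Step 1 — V_th is the open-circuit voltage V_A - V_B (nothing connected across the terminals).
Nodal analysis, taking node 2 as the 0 V reference.
Source V1 fixes V_0 = 15 V.
KCL at each unknown node (sum of currents leaving = 0; resistances in Ω):
  Node 1: (V_1 - 15)/10 + (V_1 - 0)/50 = 0
Collecting terms: 0.12 × V_1 = 1.5  =>  V_1 = 12.5 V
V_th = V_1 - V_2 = 12.5 - 0 = 12.5 V
Step 2 — R_th: zero the source — replace V1 by a short circuit (node 2 merges into node 0) — and find the resistance seen between A (node 1) and B (node 0).
Reduce the network between node 1 (A) and node 0 (B) by series/parallel combination:
  Rp1 = R1 ‖ R2 (parallel, both between nodes 0 and 1) = 1/(1/10 + 1/50) = 8.333 Ω
R_th = 8.333 Ω
I_n = V_th/R_th = 12.5/8.333 = 1.5 A, and R_n = R_th = 8.333 Ω

Final answer: I_n = 1.5 A, R_n = 8.333 Ω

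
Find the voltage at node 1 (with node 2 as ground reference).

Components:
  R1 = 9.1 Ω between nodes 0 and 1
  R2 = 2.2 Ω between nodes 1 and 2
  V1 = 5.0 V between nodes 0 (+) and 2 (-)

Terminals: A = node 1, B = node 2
Nodal analysis, taking node 2 as the 0 V reference.
Source V1 fixes V_0 = 5 V.
KCL at each unknown node (sum of currents leaving = 0; resistances in Ω):
  Node 1: (V_1 - 5)/9.1 + (V_1 - 0)/2.2 = 0
Collecting terms: 0.5644 × V_1 = 0.5495  =>  V_1 = 0.9735 V
The requested potential is V_1 = 0.9735 V.

Final answer: V_1 = 0.9735 V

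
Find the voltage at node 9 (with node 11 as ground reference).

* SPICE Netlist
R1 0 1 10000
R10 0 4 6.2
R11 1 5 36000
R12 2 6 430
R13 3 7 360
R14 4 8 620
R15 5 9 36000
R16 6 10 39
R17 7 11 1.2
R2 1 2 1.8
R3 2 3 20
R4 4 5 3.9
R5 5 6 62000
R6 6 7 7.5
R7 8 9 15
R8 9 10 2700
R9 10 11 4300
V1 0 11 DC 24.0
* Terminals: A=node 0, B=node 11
Nodal analysis, taking node 11 as the 0 V reference.
Source V1 fixes V_0 = 24 V.
KCL at each unknown node (sum of currents leaving = 0; resistances in Ω):
  Node 1: (V_1 - 24)/10000 + (V_1 - V_2)/1.8 + (V_1 - V_5)/36000 = 0
  Node 2: (V_2 - V_1)/1.8 + (V_2 - V_3)/20 + (V_2 - V_6)/430 = 0
  Node 3: (V_3 - V_2)/20 + (V_3 - V_7)/360 = 0
  Node 4: (V_4 - V_5)/3.9 + (V_4 - 24)/6.2 + (V_4 - V_8)/620 = 0
  Node 5: (V_5 - V_4)/3.9 + (V_5 - V_6)/62000 + (V_5 - V_1)/36000 + (V_5 - V_9)/36000 = 0
  Node 6: (V_6 - V_5)/62000 + (V_6 - V_7)/7.5 + (V_6 - V_2)/430 + (V_6 - V_10)/39 = 0
  Node 7: (V_7 - V_6)/7.5 + (V_7 - V_3)/360 + (V_7 - 0)/1.2 = 0
  Node 8: (V_8 - V_9)/15 + (V_8 - V_4)/620 = 0
  Node 9: (V_9 - V_8)/15 + (V_9 - V_10)/2700 + (V_9 - V_5)/36000 = 0
  Node 10: (V_10 - V_9)/2700 + (V_10 - 0)/4300 + (V_10 - V_6)/39 = 0
Collecting terms (coefficients in siemens):
  0.5557·V_1 - 0.5556·V_2 - 0.00002778·V_5 = 0.0024
  0.6079·V_2 - 0.5556·V_1 - 0.05·V_3 - 0.002326·V_6 = 0
  0.05278·V_3 - 0.05·V_2 - 0.002778·V_7 = 0
  0.4193·V_4 - 0.2564·V_5 - 0.001613·V_8 = 3.871
  0.2565·V_5 - 0.00002778·V_1 - 0.2564·V_4 - 0.00001613·V_6 - 0.00002778·V_9 = 0
  0.1613·V_6 - 0.002326·V_2 - 0.00001613·V_5 - 0.1333·V_7 - 0.02564·V_10 = 0
  0.9694·V_7 - 0.002778·V_3 - 0.1333·V_6 = 0
  0.06828·V_8 - 0.001613·V_4 - 0.06667·V_9 = 0
  0.06706·V_9 - 0.00002778·V_5 - 0.06667·V_8 - 0.0003704·V_10 = 0
  0.02624·V_10 - 0.02564·V_6 - 0.0003704·V_9 = 0
Solving these 10 simultaneous equations (Gaussian elimination) gives:
  V_1 = 0.6501 V, V_2 = 0.6447 V, V_3 = 0.6114 V, V_4 = 23.95 V
  V_5 = 23.95 V, V_6 = 0.07787 V, V_7 = 0.01246 V, V_8 = 19.62 V
  V_9 = 19.52 V, V_10 = 0.3516 V
The requested potential is V_9 = 19.52 V.

Final answer: V_9 = 19.52 V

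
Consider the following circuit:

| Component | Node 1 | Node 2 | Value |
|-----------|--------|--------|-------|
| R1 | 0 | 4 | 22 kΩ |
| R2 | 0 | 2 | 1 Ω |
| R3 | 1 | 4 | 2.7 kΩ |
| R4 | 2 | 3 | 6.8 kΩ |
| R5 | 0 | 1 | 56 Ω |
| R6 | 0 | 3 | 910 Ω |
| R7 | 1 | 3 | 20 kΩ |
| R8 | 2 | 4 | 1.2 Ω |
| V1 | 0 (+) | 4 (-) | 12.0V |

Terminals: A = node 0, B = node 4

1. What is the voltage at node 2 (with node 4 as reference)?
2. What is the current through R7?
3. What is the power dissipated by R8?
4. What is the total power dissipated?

Nodal analysis, taking node 4 as the 0 V reference.
Source V1 fixes V_0 = 12 V.
KCL at each unknown node (sum of currents leaving = 0; resistances in Ω):
  Node 1: (V_1 - 0)/2700 + (V_1 - 12)/56 + (V_1 - V_3)/20000 = 0
  Node 2: (V_2 - 12)/1 + (V_2 - V_3)/6800 + (V_2 - 0)/1.2 = 0
  Node 3: (V_3 - V_2)/6800 + (V_3 - 12)/910 + (V_3 - V_1)/20000 = 0
Collecting terms (coefficients in siemens):
  0.01828·V_1 - 0.00005·V_3 = 0.2143
  1.833·V_2 - 0.0001471·V_3 = 12
  0.001296·V_3 - 0.00005·V_1 - 0.0001471·V_2 = 0.01319
Solving these 3 simultaneous equations (Gaussian elimination) gives:
  V_1 = 11.76 V, V_2 = 6.546 V, V_3 = 11.37 V
Part 1:
  Read off the nodal solution: V_2 = 6.546 V
Part 2:
  I_R7 = (V_1 - V_3)/R7 = (11.76 - 11.37)/20000 = 0.00001917 A
  Magnitude: I_R7 = 0.00001917 A
Part 3:
  I_R8 = (V_2 - V_4)/R8 = (6.546 - 0)/1.2 = 5.455 A
  P_R8 = I_R8² × R8 = (5.455)² × 1.2 = 35.71 W
Part 4:
  Power in each resistor, P = (ΔV)²/R:
    P_R1 = (12 - 0)²/22000 = 0.006545 W
    P_R2 = (12 - 6.546)²/1 = 29.75 W
    P_R3 = (11.76 - 0)²/2700 = 0.05118 W
    P_R4 = (6.546 - 11.37)²/6800 = 0.003425 W
    P_R5 = (12 - 11.76)²/56 = 0.001071 W
    P_R6 = (12 - 11.37)²/910 = 0.0004339 W
    P_R7 = (11.76 - 11.37)²/20000 = 0.000007353 W
    P_R8 = (6.546 - 0)²/1.2 = 35.71 W
  P_total = P_R1 + P_R2 + P_R3 + P_R4 + P_R5 + P_R6 + P_R7 + P_R8 = 65.52 W

Final answers:
1. V_2 = 6.546 V
2. I_R7 = 1.917e-05 A
3. P_R8 = 35.71 W
4. P_total = 65.52 W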